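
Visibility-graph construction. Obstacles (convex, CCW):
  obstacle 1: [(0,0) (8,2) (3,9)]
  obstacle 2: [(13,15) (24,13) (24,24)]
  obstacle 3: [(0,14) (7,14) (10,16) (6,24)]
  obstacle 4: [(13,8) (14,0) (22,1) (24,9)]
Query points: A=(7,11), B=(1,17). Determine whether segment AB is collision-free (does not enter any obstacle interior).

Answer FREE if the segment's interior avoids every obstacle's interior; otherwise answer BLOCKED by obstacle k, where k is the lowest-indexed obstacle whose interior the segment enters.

Obstacle 1 [(0,0) (8,2) (3,9)]:
  edge (0,0)–(8,2): clear
  edge (8,2)–(3,9): clear
  edge (3,9)–(0,0): clear
  midpoint (4,14) outside
  → clear
Obstacle 2 [(13,15) (24,13) (24,24)]:
  edge (13,15)–(24,13): clear
  edge (24,13)–(24,24): clear
  edge (24,24)–(13,15): clear
  midpoint (4,14) outside
  → clear
Obstacle 3 [(0,14) (7,14) (10,16) (6,24)]:
  edge (0,14)–(7,14): crosses AB
  edge (7,14)–(10,16): clear
  edge (10,16)–(6,24): clear
  edge (6,24)–(0,14): crosses AB
  → BLOCKED
Obstacle 4 [(13,8) (14,0) (22,1) (24,9)]:
  edge (13,8)–(14,0): clear
  edge (14,0)–(22,1): clear
  edge (22,1)–(24,9): clear
  edge (24,9)–(13,8): clear
  midpoint (4,14) outside
  → clear

BLOCKED by obstacle 3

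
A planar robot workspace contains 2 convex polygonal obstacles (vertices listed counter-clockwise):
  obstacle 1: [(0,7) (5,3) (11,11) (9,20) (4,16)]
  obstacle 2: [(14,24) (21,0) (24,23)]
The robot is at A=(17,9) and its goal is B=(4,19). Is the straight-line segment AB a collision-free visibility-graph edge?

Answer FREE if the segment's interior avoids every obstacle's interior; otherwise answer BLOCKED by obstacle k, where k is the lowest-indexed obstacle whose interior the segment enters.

BLOCKED by obstacle 1

Obstacle 1 [(0,7) (5,3) (11,11) (9,20) (4,16)]:
  edge (0,7)–(5,3): clear
  edge (5,3)–(11,11): clear
  edge (11,11)–(9,20): crosses AB
  edge (9,20)–(4,16): crosses AB
  edge (4,16)–(0,7): clear
  → BLOCKED
Obstacle 2 [(14,24) (21,0) (24,23)]:
  edge (14,24)–(21,0): clear
  edge (21,0)–(24,23): clear
  edge (24,23)–(14,24): clear
  midpoint (21/2,14) outside
  → clear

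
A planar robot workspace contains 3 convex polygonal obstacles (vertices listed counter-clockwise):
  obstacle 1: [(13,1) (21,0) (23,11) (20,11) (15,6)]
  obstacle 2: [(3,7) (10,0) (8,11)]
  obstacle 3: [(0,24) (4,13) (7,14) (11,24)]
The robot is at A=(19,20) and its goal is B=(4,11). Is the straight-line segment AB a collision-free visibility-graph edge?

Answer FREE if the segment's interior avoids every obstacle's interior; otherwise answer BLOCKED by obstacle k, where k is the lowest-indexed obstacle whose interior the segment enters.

FREE

Obstacle 1 [(13,1) (21,0) (23,11) (20,11) (15,6)]:
  edge (13,1)–(21,0): clear
  edge (21,0)–(23,11): clear
  edge (23,11)–(20,11): clear
  edge (20,11)–(15,6): clear
  edge (15,6)–(13,1): clear
  midpoint (23/2,31/2) outside
  → clear
Obstacle 2 [(3,7) (10,0) (8,11)]:
  edge (3,7)–(10,0): clear
  edge (10,0)–(8,11): clear
  edge (8,11)–(3,7): clear
  midpoint (23/2,31/2) outside
  → clear
Obstacle 3 [(0,24) (4,13) (7,14) (11,24)]:
  edge (0,24)–(4,13): clear
  edge (4,13)–(7,14): clear
  edge (7,14)–(11,24): clear
  edge (11,24)–(0,24): clear
  midpoint (23/2,31/2) outside
  → clear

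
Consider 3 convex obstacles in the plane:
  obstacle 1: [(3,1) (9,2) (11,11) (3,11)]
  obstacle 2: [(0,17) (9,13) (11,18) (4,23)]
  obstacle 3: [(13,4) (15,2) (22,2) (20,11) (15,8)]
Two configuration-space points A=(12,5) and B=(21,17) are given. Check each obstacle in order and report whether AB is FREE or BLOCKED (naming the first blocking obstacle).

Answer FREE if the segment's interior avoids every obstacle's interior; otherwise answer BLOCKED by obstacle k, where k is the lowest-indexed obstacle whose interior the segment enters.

Obstacle 1 [(3,1) (9,2) (11,11) (3,11)]:
  edge (3,1)–(9,2): clear
  edge (9,2)–(11,11): clear
  edge (11,11)–(3,11): clear
  edge (3,11)–(3,1): clear
  midpoint (33/2,11) outside
  → clear
Obstacle 2 [(0,17) (9,13) (11,18) (4,23)]:
  edge (0,17)–(9,13): clear
  edge (9,13)–(11,18): clear
  edge (11,18)–(4,23): clear
  edge (4,23)–(0,17): clear
  midpoint (33/2,11) outside
  → clear
Obstacle 3 [(13,4) (15,2) (22,2) (20,11) (15,8)]:
  edge (13,4)–(15,2): clear
  edge (15,2)–(22,2): clear
  edge (22,2)–(20,11): clear
  edge (20,11)–(15,8): clear
  edge (15,8)–(13,4): clear
  midpoint (33/2,11) outside
  → clear

FREE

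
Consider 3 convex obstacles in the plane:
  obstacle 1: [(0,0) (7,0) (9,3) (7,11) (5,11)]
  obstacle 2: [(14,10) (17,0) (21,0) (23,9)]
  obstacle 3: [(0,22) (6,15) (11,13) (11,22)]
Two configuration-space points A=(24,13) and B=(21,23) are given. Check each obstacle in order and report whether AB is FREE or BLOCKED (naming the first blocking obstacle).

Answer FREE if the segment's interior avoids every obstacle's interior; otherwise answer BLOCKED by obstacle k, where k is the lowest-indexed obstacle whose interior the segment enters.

FREE

Obstacle 1 [(0,0) (7,0) (9,3) (7,11) (5,11)]:
  edge (0,0)–(7,0): clear
  edge (7,0)–(9,3): clear
  edge (9,3)–(7,11): clear
  edge (7,11)–(5,11): clear
  edge (5,11)–(0,0): clear
  midpoint (45/2,18) outside
  → clear
Obstacle 2 [(14,10) (17,0) (21,0) (23,9)]:
  edge (14,10)–(17,0): clear
  edge (17,0)–(21,0): clear
  edge (21,0)–(23,9): clear
  edge (23,9)–(14,10): clear
  midpoint (45/2,18) outside
  → clear
Obstacle 3 [(0,22) (6,15) (11,13) (11,22)]:
  edge (0,22)–(6,15): clear
  edge (6,15)–(11,13): clear
  edge (11,13)–(11,22): clear
  edge (11,22)–(0,22): clear
  midpoint (45/2,18) outside
  → clear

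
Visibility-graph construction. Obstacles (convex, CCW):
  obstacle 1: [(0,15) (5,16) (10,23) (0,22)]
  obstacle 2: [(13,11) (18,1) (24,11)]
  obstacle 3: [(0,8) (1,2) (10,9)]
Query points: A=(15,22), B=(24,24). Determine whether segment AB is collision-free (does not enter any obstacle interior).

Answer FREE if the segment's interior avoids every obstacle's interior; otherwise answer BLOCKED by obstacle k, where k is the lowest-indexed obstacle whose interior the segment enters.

FREE

Obstacle 1 [(0,15) (5,16) (10,23) (0,22)]:
  edge (0,15)–(5,16): clear
  edge (5,16)–(10,23): clear
  edge (10,23)–(0,22): clear
  edge (0,22)–(0,15): clear
  midpoint (39/2,23) outside
  → clear
Obstacle 2 [(13,11) (18,1) (24,11)]:
  edge (13,11)–(18,1): clear
  edge (18,1)–(24,11): clear
  edge (24,11)–(13,11): clear
  midpoint (39/2,23) outside
  → clear
Obstacle 3 [(0,8) (1,2) (10,9)]:
  edge (0,8)–(1,2): clear
  edge (1,2)–(10,9): clear
  edge (10,9)–(0,8): clear
  midpoint (39/2,23) outside
  → clear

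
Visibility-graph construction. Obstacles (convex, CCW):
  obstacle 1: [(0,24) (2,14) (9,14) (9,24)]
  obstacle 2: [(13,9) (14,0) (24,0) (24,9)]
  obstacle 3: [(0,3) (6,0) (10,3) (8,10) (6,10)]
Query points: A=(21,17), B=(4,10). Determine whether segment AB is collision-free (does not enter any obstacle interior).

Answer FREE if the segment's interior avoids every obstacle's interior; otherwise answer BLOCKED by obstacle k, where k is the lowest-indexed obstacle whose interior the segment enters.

Obstacle 1 [(0,24) (2,14) (9,14) (9,24)]:
  edge (0,24)–(2,14): clear
  edge (2,14)–(9,14): clear
  edge (9,14)–(9,24): clear
  edge (9,24)–(0,24): clear
  midpoint (25/2,27/2) outside
  → clear
Obstacle 2 [(13,9) (14,0) (24,0) (24,9)]:
  edge (13,9)–(14,0): clear
  edge (14,0)–(24,0): clear
  edge (24,0)–(24,9): clear
  edge (24,9)–(13,9): clear
  midpoint (25/2,27/2) outside
  → clear
Obstacle 3 [(0,3) (6,0) (10,3) (8,10) (6,10)]:
  edge (0,3)–(6,0): clear
  edge (6,0)–(10,3): clear
  edge (10,3)–(8,10): clear
  edge (8,10)–(6,10): clear
  edge (6,10)–(0,3): clear
  midpoint (25/2,27/2) outside
  → clear

FREE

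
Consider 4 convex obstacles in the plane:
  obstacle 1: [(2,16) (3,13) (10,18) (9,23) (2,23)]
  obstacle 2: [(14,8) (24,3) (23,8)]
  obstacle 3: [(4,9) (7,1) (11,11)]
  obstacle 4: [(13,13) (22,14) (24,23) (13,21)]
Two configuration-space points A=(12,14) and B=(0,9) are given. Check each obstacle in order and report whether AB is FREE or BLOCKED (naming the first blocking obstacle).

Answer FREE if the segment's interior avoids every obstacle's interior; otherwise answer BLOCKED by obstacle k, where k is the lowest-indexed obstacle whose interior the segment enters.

Obstacle 1 [(2,16) (3,13) (10,18) (9,23) (2,23)]:
  edge (2,16)–(3,13): clear
  edge (3,13)–(10,18): clear
  edge (10,18)–(9,23): clear
  edge (9,23)–(2,23): clear
  edge (2,23)–(2,16): clear
  midpoint (6,23/2) outside
  → clear
Obstacle 2 [(14,8) (24,3) (23,8)]:
  edge (14,8)–(24,3): clear
  edge (24,3)–(23,8): clear
  edge (23,8)–(14,8): clear
  midpoint (6,23/2) outside
  → clear
Obstacle 3 [(4,9) (7,1) (11,11)]:
  edge (4,9)–(7,1): clear
  edge (7,1)–(11,11): clear
  edge (11,11)–(4,9): clear
  midpoint (6,23/2) outside
  → clear
Obstacle 4 [(13,13) (22,14) (24,23) (13,21)]:
  edge (13,13)–(22,14): clear
  edge (22,14)–(24,23): clear
  edge (24,23)–(13,21): clear
  edge (13,21)–(13,13): clear
  midpoint (6,23/2) outside
  → clear

FREE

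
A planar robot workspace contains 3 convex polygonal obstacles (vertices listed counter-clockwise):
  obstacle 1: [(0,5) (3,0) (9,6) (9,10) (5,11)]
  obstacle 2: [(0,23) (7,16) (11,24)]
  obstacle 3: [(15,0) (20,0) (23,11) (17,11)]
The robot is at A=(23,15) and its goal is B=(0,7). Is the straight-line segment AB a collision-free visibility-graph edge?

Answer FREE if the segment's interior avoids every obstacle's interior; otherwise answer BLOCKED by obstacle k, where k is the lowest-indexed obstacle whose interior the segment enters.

BLOCKED by obstacle 1

Obstacle 1 [(0,5) (3,0) (9,6) (9,10) (5,11)]:
  edge (0,5)–(3,0): clear
  edge (3,0)–(9,6): clear
  edge (9,6)–(9,10): clear
  edge (9,10)–(5,11): crosses AB
  edge (5,11)–(0,5): crosses AB
  → BLOCKED
Obstacle 2 [(0,23) (7,16) (11,24)]:
  edge (0,23)–(7,16): clear
  edge (7,16)–(11,24): clear
  edge (11,24)–(0,23): clear
  midpoint (23/2,11) outside
  → clear
Obstacle 3 [(15,0) (20,0) (23,11) (17,11)]:
  edge (15,0)–(20,0): clear
  edge (20,0)–(23,11): clear
  edge (23,11)–(17,11): clear
  edge (17,11)–(15,0): clear
  midpoint (23/2,11) outside
  → clear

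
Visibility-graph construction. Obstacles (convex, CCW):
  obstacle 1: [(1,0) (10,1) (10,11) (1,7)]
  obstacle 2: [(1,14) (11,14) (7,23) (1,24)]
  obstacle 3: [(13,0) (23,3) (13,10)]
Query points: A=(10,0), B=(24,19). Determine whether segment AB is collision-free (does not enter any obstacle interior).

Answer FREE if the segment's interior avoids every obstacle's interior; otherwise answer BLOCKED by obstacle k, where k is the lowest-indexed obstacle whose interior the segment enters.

Obstacle 1 [(1,0) (10,1) (10,11) (1,7)]:
  edge (1,0)–(10,1): clear
  edge (10,1)–(10,11): clear
  edge (10,11)–(1,7): clear
  edge (1,7)–(1,0): clear
  midpoint (17,19/2) outside
  → clear
Obstacle 2 [(1,14) (11,14) (7,23) (1,24)]:
  edge (1,14)–(11,14): clear
  edge (11,14)–(7,23): clear
  edge (7,23)–(1,24): clear
  edge (1,24)–(1,14): clear
  midpoint (17,19/2) outside
  → clear
Obstacle 3 [(13,0) (23,3) (13,10)]:
  edge (13,0)–(23,3): clear
  edge (23,3)–(13,10): crosses AB
  edge (13,10)–(13,0): crosses AB
  → BLOCKED

BLOCKED by obstacle 3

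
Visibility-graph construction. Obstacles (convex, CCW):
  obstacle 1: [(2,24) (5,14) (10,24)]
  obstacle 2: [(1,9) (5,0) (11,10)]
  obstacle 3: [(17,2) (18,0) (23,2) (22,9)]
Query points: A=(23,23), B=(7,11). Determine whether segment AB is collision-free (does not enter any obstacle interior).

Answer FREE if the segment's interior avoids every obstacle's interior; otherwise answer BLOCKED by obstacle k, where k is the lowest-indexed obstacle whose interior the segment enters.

Obstacle 1 [(2,24) (5,14) (10,24)]:
  edge (2,24)–(5,14): clear
  edge (5,14)–(10,24): clear
  edge (10,24)–(2,24): clear
  midpoint (15,17) outside
  → clear
Obstacle 2 [(1,9) (5,0) (11,10)]:
  edge (1,9)–(5,0): clear
  edge (5,0)–(11,10): clear
  edge (11,10)–(1,9): clear
  midpoint (15,17) outside
  → clear
Obstacle 3 [(17,2) (18,0) (23,2) (22,9)]:
  edge (17,2)–(18,0): clear
  edge (18,0)–(23,2): clear
  edge (23,2)–(22,9): clear
  edge (22,9)–(17,2): clear
  midpoint (15,17) outside
  → clear

FREE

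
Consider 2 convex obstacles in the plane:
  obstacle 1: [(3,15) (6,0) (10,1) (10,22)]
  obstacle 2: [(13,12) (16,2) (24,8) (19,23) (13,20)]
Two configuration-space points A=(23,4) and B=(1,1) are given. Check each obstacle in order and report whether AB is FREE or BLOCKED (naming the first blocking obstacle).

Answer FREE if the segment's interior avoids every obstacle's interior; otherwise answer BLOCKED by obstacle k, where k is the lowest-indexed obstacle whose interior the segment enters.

Obstacle 1 [(3,15) (6,0) (10,1) (10,22)]:
  edge (3,15)–(6,0): crosses AB
  edge (6,0)–(10,1): clear
  edge (10,1)–(10,22): crosses AB
  edge (10,22)–(3,15): clear
  → BLOCKED
Obstacle 2 [(13,12) (16,2) (24,8) (19,23) (13,20)]:
  edge (13,12)–(16,2): crosses AB
  edge (16,2)–(24,8): crosses AB
  edge (24,8)–(19,23): clear
  edge (19,23)–(13,20): clear
  edge (13,20)–(13,12): clear
  → BLOCKED

BLOCKED by obstacle 1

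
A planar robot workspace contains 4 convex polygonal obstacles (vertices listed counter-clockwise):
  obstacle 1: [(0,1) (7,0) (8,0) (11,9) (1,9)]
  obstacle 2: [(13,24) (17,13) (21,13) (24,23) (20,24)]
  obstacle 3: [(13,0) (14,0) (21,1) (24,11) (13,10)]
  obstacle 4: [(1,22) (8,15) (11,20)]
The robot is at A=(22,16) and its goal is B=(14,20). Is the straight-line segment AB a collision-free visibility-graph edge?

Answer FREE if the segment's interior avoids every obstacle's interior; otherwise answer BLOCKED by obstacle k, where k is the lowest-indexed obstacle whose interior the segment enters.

BLOCKED by obstacle 2

Obstacle 1 [(0,1) (7,0) (8,0) (11,9) (1,9)]:
  edge (0,1)–(7,0): clear
  edge (7,0)–(8,0): clear
  edge (8,0)–(11,9): clear
  edge (11,9)–(1,9): clear
  edge (1,9)–(0,1): clear
  midpoint (18,18) outside
  → clear
Obstacle 2 [(13,24) (17,13) (21,13) (24,23) (20,24)]:
  edge (13,24)–(17,13): crosses AB
  edge (17,13)–(21,13): clear
  edge (21,13)–(24,23): crosses AB
  edge (24,23)–(20,24): clear
  edge (20,24)–(13,24): clear
  → BLOCKED
Obstacle 3 [(13,0) (14,0) (21,1) (24,11) (13,10)]:
  edge (13,0)–(14,0): clear
  edge (14,0)–(21,1): clear
  edge (21,1)–(24,11): clear
  edge (24,11)–(13,10): clear
  edge (13,10)–(13,0): clear
  midpoint (18,18) outside
  → clear
Obstacle 4 [(1,22) (8,15) (11,20)]:
  edge (1,22)–(8,15): clear
  edge (8,15)–(11,20): clear
  edge (11,20)–(1,22): clear
  midpoint (18,18) outside
  → clear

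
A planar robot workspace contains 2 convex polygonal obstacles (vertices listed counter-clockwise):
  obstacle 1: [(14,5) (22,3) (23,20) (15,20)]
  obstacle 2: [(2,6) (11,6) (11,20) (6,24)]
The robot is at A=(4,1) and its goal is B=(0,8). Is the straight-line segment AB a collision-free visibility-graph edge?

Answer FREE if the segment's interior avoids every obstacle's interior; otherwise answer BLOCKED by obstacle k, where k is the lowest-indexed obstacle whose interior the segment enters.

Obstacle 1 [(14,5) (22,3) (23,20) (15,20)]:
  edge (14,5)–(22,3): clear
  edge (22,3)–(23,20): clear
  edge (23,20)–(15,20): clear
  edge (15,20)–(14,5): clear
  midpoint (2,9/2) outside
  → clear
Obstacle 2 [(2,6) (11,6) (11,20) (6,24)]:
  edge (2,6)–(11,6): clear
  edge (11,6)–(11,20): clear
  edge (11,20)–(6,24): clear
  edge (6,24)–(2,6): clear
  midpoint (2,9/2) outside
  → clear

FREE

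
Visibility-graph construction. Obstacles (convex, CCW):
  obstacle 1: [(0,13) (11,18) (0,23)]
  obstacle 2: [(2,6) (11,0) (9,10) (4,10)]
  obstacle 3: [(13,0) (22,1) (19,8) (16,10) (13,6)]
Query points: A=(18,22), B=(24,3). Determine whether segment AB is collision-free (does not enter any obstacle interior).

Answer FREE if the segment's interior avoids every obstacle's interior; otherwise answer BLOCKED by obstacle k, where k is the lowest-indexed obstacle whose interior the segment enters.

FREE

Obstacle 1 [(0,13) (11,18) (0,23)]:
  edge (0,13)–(11,18): clear
  edge (11,18)–(0,23): clear
  edge (0,23)–(0,13): clear
  midpoint (21,25/2) outside
  → clear
Obstacle 2 [(2,6) (11,0) (9,10) (4,10)]:
  edge (2,6)–(11,0): clear
  edge (11,0)–(9,10): clear
  edge (9,10)–(4,10): clear
  edge (4,10)–(2,6): clear
  midpoint (21,25/2) outside
  → clear
Obstacle 3 [(13,0) (22,1) (19,8) (16,10) (13,6)]:
  edge (13,0)–(22,1): clear
  edge (22,1)–(19,8): clear
  edge (19,8)–(16,10): clear
  edge (16,10)–(13,6): clear
  edge (13,6)–(13,0): clear
  midpoint (21,25/2) outside
  → clear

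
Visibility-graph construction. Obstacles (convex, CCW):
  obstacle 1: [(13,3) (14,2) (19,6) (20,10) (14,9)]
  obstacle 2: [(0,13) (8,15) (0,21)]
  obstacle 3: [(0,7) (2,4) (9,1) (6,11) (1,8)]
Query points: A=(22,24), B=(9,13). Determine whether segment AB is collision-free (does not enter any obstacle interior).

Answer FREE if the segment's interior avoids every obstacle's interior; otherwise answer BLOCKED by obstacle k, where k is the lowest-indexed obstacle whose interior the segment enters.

FREE

Obstacle 1 [(13,3) (14,2) (19,6) (20,10) (14,9)]:
  edge (13,3)–(14,2): clear
  edge (14,2)–(19,6): clear
  edge (19,6)–(20,10): clear
  edge (20,10)–(14,9): clear
  edge (14,9)–(13,3): clear
  midpoint (31/2,37/2) outside
  → clear
Obstacle 2 [(0,13) (8,15) (0,21)]:
  edge (0,13)–(8,15): clear
  edge (8,15)–(0,21): clear
  edge (0,21)–(0,13): clear
  midpoint (31/2,37/2) outside
  → clear
Obstacle 3 [(0,7) (2,4) (9,1) (6,11) (1,8)]:
  edge (0,7)–(2,4): clear
  edge (2,4)–(9,1): clear
  edge (9,1)–(6,11): clear
  edge (6,11)–(1,8): clear
  edge (1,8)–(0,7): clear
  midpoint (31/2,37/2) outside
  → clear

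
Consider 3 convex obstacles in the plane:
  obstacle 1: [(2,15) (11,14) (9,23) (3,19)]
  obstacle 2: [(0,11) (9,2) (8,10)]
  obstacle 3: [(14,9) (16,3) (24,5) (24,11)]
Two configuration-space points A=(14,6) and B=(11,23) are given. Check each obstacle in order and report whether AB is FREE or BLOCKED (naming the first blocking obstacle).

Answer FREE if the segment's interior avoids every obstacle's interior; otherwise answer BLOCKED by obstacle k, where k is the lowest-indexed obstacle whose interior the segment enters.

FREE

Obstacle 1 [(2,15) (11,14) (9,23) (3,19)]:
  edge (2,15)–(11,14): clear
  edge (11,14)–(9,23): clear
  edge (9,23)–(3,19): clear
  edge (3,19)–(2,15): clear
  midpoint (25/2,29/2) outside
  → clear
Obstacle 2 [(0,11) (9,2) (8,10)]:
  edge (0,11)–(9,2): clear
  edge (9,2)–(8,10): clear
  edge (8,10)–(0,11): clear
  midpoint (25/2,29/2) outside
  → clear
Obstacle 3 [(14,9) (16,3) (24,5) (24,11)]:
  edge (14,9)–(16,3): clear
  edge (16,3)–(24,5): clear
  edge (24,5)–(24,11): clear
  edge (24,11)–(14,9): clear
  midpoint (25/2,29/2) outside
  → clear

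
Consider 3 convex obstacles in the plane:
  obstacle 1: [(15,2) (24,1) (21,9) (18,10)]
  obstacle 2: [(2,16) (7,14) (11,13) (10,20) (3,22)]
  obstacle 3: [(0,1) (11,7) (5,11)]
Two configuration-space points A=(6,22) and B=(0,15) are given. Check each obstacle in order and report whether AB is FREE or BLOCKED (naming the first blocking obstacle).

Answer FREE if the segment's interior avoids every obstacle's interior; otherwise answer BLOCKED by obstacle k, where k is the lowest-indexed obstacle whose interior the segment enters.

BLOCKED by obstacle 2

Obstacle 1 [(15,2) (24,1) (21,9) (18,10)]:
  edge (15,2)–(24,1): clear
  edge (24,1)–(21,9): clear
  edge (21,9)–(18,10): clear
  edge (18,10)–(15,2): clear
  midpoint (3,37/2) outside
  → clear
Obstacle 2 [(2,16) (7,14) (11,13) (10,20) (3,22)]:
  edge (2,16)–(7,14): clear
  edge (7,14)–(11,13): clear
  edge (11,13)–(10,20): clear
  edge (10,20)–(3,22): crosses AB
  edge (3,22)–(2,16): crosses AB
  → BLOCKED
Obstacle 3 [(0,1) (11,7) (5,11)]:
  edge (0,1)–(11,7): clear
  edge (11,7)–(5,11): clear
  edge (5,11)–(0,1): clear
  midpoint (3,37/2) outside
  → clear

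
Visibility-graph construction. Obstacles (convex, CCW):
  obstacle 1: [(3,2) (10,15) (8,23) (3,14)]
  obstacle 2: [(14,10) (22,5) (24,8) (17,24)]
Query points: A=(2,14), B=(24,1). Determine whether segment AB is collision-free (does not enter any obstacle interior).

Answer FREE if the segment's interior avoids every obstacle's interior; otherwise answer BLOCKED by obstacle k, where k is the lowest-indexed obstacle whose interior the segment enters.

Obstacle 1 [(3,2) (10,15) (8,23) (3,14)]:
  edge (3,2)–(10,15): crosses AB
  edge (10,15)–(8,23): clear
  edge (8,23)–(3,14): clear
  edge (3,14)–(3,2): crosses AB
  → BLOCKED
Obstacle 2 [(14,10) (22,5) (24,8) (17,24)]:
  edge (14,10)–(22,5): clear
  edge (22,5)–(24,8): clear
  edge (24,8)–(17,24): clear
  edge (17,24)–(14,10): clear
  midpoint (13,15/2) outside
  → clear

BLOCKED by obstacle 1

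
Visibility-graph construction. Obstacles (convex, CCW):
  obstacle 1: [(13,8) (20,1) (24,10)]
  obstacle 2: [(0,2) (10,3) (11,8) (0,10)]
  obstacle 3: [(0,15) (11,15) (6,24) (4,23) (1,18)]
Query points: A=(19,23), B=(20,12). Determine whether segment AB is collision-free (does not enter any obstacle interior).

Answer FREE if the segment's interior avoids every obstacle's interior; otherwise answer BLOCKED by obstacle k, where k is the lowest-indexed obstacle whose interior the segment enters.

FREE

Obstacle 1 [(13,8) (20,1) (24,10)]:
  edge (13,8)–(20,1): clear
  edge (20,1)–(24,10): clear
  edge (24,10)–(13,8): clear
  midpoint (39/2,35/2) outside
  → clear
Obstacle 2 [(0,2) (10,3) (11,8) (0,10)]:
  edge (0,2)–(10,3): clear
  edge (10,3)–(11,8): clear
  edge (11,8)–(0,10): clear
  edge (0,10)–(0,2): clear
  midpoint (39/2,35/2) outside
  → clear
Obstacle 3 [(0,15) (11,15) (6,24) (4,23) (1,18)]:
  edge (0,15)–(11,15): clear
  edge (11,15)–(6,24): clear
  edge (6,24)–(4,23): clear
  edge (4,23)–(1,18): clear
  edge (1,18)–(0,15): clear
  midpoint (39/2,35/2) outside
  → clear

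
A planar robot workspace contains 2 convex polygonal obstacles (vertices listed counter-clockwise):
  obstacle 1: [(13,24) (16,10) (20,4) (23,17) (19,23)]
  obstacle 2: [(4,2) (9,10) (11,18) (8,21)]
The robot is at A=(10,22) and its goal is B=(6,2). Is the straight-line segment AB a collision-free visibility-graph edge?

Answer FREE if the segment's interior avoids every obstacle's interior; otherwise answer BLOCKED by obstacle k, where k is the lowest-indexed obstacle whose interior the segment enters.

BLOCKED by obstacle 2

Obstacle 1 [(13,24) (16,10) (20,4) (23,17) (19,23)]:
  edge (13,24)–(16,10): clear
  edge (16,10)–(20,4): clear
  edge (20,4)–(23,17): clear
  edge (23,17)–(19,23): clear
  edge (19,23)–(13,24): clear
  midpoint (8,12) outside
  → clear
Obstacle 2 [(4,2) (9,10) (11,18) (8,21)]:
  edge (4,2)–(9,10): crosses AB
  edge (9,10)–(11,18): clear
  edge (11,18)–(8,21): crosses AB
  edge (8,21)–(4,2): clear
  → BLOCKED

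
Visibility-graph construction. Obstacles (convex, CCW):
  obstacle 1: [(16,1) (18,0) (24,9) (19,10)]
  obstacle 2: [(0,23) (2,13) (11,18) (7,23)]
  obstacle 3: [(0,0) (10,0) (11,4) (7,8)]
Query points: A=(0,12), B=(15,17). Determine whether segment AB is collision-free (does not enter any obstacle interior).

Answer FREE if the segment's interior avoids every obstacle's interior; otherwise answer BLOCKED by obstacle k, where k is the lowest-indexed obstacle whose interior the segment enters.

Obstacle 1 [(16,1) (18,0) (24,9) (19,10)]:
  edge (16,1)–(18,0): clear
  edge (18,0)–(24,9): clear
  edge (24,9)–(19,10): clear
  edge (19,10)–(16,1): clear
  midpoint (15/2,29/2) outside
  → clear
Obstacle 2 [(0,23) (2,13) (11,18) (7,23)]:
  edge (0,23)–(2,13): clear
  edge (2,13)–(11,18): clear
  edge (11,18)–(7,23): clear
  edge (7,23)–(0,23): clear
  midpoint (15/2,29/2) outside
  → clear
Obstacle 3 [(0,0) (10,0) (11,4) (7,8)]:
  edge (0,0)–(10,0): clear
  edge (10,0)–(11,4): clear
  edge (11,4)–(7,8): clear
  edge (7,8)–(0,0): clear
  midpoint (15/2,29/2) outside
  → clear

FREE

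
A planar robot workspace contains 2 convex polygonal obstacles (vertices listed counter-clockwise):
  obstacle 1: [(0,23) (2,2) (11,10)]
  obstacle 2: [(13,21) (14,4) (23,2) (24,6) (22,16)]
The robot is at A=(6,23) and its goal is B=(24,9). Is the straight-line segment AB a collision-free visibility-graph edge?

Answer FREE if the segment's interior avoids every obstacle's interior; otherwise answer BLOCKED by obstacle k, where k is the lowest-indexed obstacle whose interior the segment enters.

BLOCKED by obstacle 2

Obstacle 1 [(0,23) (2,2) (11,10)]:
  edge (0,23)–(2,2): clear
  edge (2,2)–(11,10): clear
  edge (11,10)–(0,23): clear
  midpoint (15,16) outside
  → clear
Obstacle 2 [(13,21) (14,4) (23,2) (24,6) (22,16)]:
  edge (13,21)–(14,4): crosses AB
  edge (14,4)–(23,2): clear
  edge (23,2)–(24,6): clear
  edge (24,6)–(22,16): crosses AB
  edge (22,16)–(13,21): clear
  → BLOCKED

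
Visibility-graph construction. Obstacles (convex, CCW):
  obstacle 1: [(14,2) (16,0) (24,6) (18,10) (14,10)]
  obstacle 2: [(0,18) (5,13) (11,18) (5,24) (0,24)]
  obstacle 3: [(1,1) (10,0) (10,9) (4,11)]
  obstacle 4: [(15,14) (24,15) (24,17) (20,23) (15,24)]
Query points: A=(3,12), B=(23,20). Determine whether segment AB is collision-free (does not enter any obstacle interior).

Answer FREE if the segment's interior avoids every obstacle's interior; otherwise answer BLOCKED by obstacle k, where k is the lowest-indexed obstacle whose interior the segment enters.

Obstacle 1 [(14,2) (16,0) (24,6) (18,10) (14,10)]:
  edge (14,2)–(16,0): clear
  edge (16,0)–(24,6): clear
  edge (24,6)–(18,10): clear
  edge (18,10)–(14,10): clear
  edge (14,10)–(14,2): clear
  midpoint (13,16) outside
  → clear
Obstacle 2 [(0,18) (5,13) (11,18) (5,24) (0,24)]:
  edge (0,18)–(5,13): clear
  edge (5,13)–(11,18): clear
  edge (11,18)–(5,24): clear
  edge (5,24)–(0,24): clear
  edge (0,24)–(0,18): clear
  midpoint (13,16) outside
  → clear
Obstacle 3 [(1,1) (10,0) (10,9) (4,11)]:
  edge (1,1)–(10,0): clear
  edge (10,0)–(10,9): clear
  edge (10,9)–(4,11): clear
  edge (4,11)–(1,1): clear
  midpoint (13,16) outside
  → clear
Obstacle 4 [(15,14) (24,15) (24,17) (20,23) (15,24)]:
  edge (15,14)–(24,15): clear
  edge (24,15)–(24,17): clear
  edge (24,17)–(20,23): crosses AB
  edge (20,23)–(15,24): clear
  edge (15,24)–(15,14): crosses AB
  → BLOCKED

BLOCKED by obstacle 4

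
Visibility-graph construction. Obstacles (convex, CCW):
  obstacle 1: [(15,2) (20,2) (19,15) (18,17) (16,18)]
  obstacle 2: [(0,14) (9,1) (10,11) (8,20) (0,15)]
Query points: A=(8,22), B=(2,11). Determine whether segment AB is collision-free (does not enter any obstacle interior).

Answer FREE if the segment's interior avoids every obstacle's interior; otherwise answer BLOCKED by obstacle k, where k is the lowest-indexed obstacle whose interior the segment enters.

BLOCKED by obstacle 2

Obstacle 1 [(15,2) (20,2) (19,15) (18,17) (16,18)]:
  edge (15,2)–(20,2): clear
  edge (20,2)–(19,15): clear
  edge (19,15)–(18,17): clear
  edge (18,17)–(16,18): clear
  edge (16,18)–(15,2): clear
  midpoint (5,33/2) outside
  → clear
Obstacle 2 [(0,14) (9,1) (10,11) (8,20) (0,15)]:
  edge (0,14)–(9,1): crosses AB
  edge (9,1)–(10,11): clear
  edge (10,11)–(8,20): clear
  edge (8,20)–(0,15): crosses AB
  edge (0,15)–(0,14): clear
  → BLOCKED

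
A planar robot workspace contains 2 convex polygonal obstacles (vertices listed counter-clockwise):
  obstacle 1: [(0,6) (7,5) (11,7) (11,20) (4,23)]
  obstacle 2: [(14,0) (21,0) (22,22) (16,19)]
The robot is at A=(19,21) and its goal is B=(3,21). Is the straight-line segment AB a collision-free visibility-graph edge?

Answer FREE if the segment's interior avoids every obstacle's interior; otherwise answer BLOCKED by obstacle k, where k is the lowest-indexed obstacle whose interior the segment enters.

Obstacle 1 [(0,6) (7,5) (11,7) (11,20) (4,23)]:
  edge (0,6)–(7,5): clear
  edge (7,5)–(11,7): clear
  edge (11,7)–(11,20): clear
  edge (11,20)–(4,23): crosses AB
  edge (4,23)–(0,6): crosses AB
  → BLOCKED
Obstacle 2 [(14,0) (21,0) (22,22) (16,19)]:
  edge (14,0)–(21,0): clear
  edge (21,0)–(22,22): clear
  edge (22,22)–(16,19): clear
  edge (16,19)–(14,0): clear
  midpoint (11,21) outside
  → clear

BLOCKED by obstacle 1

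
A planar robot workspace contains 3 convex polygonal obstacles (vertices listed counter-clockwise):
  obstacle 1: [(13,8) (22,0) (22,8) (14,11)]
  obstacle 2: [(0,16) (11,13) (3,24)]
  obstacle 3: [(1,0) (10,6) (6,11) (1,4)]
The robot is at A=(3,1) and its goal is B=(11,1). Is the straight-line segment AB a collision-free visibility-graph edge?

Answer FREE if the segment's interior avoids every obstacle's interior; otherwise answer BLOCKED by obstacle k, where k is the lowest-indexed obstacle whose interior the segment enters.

Obstacle 1 [(13,8) (22,0) (22,8) (14,11)]:
  edge (13,8)–(22,0): clear
  edge (22,0)–(22,8): clear
  edge (22,8)–(14,11): clear
  edge (14,11)–(13,8): clear
  midpoint (7,1) outside
  → clear
Obstacle 2 [(0,16) (11,13) (3,24)]:
  edge (0,16)–(11,13): clear
  edge (11,13)–(3,24): clear
  edge (3,24)–(0,16): clear
  midpoint (7,1) outside
  → clear
Obstacle 3 [(1,0) (10,6) (6,11) (1,4)]:
  edge (1,0)–(10,6): clear
  edge (10,6)–(6,11): clear
  edge (6,11)–(1,4): clear
  edge (1,4)–(1,0): clear
  midpoint (7,1) outside
  → clear

FREE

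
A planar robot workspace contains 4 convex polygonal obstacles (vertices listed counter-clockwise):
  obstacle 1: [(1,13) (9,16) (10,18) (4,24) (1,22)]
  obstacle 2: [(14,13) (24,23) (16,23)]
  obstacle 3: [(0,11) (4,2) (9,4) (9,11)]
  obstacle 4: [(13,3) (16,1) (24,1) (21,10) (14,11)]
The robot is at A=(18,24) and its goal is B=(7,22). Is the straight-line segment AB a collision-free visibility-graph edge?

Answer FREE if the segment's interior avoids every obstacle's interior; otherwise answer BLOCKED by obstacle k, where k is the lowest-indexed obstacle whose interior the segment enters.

FREE

Obstacle 1 [(1,13) (9,16) (10,18) (4,24) (1,22)]:
  edge (1,13)–(9,16): clear
  edge (9,16)–(10,18): clear
  edge (10,18)–(4,24): clear
  edge (4,24)–(1,22): clear
  edge (1,22)–(1,13): clear
  midpoint (25/2,23) outside
  → clear
Obstacle 2 [(14,13) (24,23) (16,23)]:
  edge (14,13)–(24,23): clear
  edge (24,23)–(16,23): clear
  edge (16,23)–(14,13): clear
  midpoint (25/2,23) outside
  → clear
Obstacle 3 [(0,11) (4,2) (9,4) (9,11)]:
  edge (0,11)–(4,2): clear
  edge (4,2)–(9,4): clear
  edge (9,4)–(9,11): clear
  edge (9,11)–(0,11): clear
  midpoint (25/2,23) outside
  → clear
Obstacle 4 [(13,3) (16,1) (24,1) (21,10) (14,11)]:
  edge (13,3)–(16,1): clear
  edge (16,1)–(24,1): clear
  edge (24,1)–(21,10): clear
  edge (21,10)–(14,11): clear
  edge (14,11)–(13,3): clear
  midpoint (25/2,23) outside
  → clear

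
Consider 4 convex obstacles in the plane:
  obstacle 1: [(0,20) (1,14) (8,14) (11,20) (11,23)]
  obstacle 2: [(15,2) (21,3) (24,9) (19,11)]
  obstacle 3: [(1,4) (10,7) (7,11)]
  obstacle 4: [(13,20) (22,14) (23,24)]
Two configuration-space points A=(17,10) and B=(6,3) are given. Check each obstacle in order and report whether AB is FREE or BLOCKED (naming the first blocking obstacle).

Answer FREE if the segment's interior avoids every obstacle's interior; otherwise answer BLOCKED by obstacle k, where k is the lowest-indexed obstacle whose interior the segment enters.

Obstacle 1 [(0,20) (1,14) (8,14) (11,20) (11,23)]:
  edge (0,20)–(1,14): clear
  edge (1,14)–(8,14): clear
  edge (8,14)–(11,20): clear
  edge (11,20)–(11,23): clear
  edge (11,23)–(0,20): clear
  midpoint (23/2,13/2) outside
  → clear
Obstacle 2 [(15,2) (21,3) (24,9) (19,11)]:
  edge (15,2)–(21,3): clear
  edge (21,3)–(24,9): clear
  edge (24,9)–(19,11): clear
  edge (19,11)–(15,2): clear
  midpoint (23/2,13/2) outside
  → clear
Obstacle 3 [(1,4) (10,7) (7,11)]:
  edge (1,4)–(10,7): clear
  edge (10,7)–(7,11): clear
  edge (7,11)–(1,4): clear
  midpoint (23/2,13/2) outside
  → clear
Obstacle 4 [(13,20) (22,14) (23,24)]:
  edge (13,20)–(22,14): clear
  edge (22,14)–(23,24): clear
  edge (23,24)–(13,20): clear
  midpoint (23/2,13/2) outside
  → clear

FREE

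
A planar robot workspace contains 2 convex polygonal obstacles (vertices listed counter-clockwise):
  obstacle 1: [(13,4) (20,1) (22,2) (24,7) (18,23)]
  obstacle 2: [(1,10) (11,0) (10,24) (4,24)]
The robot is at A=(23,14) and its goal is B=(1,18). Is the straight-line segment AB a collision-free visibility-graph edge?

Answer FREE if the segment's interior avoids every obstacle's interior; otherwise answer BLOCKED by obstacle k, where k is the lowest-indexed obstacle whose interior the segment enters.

BLOCKED by obstacle 1

Obstacle 1 [(13,4) (20,1) (22,2) (24,7) (18,23)]:
  edge (13,4)–(20,1): clear
  edge (20,1)–(22,2): clear
  edge (22,2)–(24,7): clear
  edge (24,7)–(18,23): crosses AB
  edge (18,23)–(13,4): crosses AB
  → BLOCKED
Obstacle 2 [(1,10) (11,0) (10,24) (4,24)]:
  edge (1,10)–(11,0): clear
  edge (11,0)–(10,24): crosses AB
  edge (10,24)–(4,24): clear
  edge (4,24)–(1,10): crosses AB
  → BLOCKED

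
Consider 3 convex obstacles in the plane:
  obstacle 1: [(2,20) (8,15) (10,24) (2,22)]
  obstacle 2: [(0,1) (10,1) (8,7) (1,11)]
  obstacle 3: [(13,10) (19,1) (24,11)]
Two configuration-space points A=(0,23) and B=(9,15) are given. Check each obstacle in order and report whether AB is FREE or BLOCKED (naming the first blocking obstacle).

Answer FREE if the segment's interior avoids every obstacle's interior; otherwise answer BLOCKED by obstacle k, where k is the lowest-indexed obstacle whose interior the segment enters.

BLOCKED by obstacle 1

Obstacle 1 [(2,20) (8,15) (10,24) (2,22)]:
  edge (2,20)–(8,15): clear
  edge (8,15)–(10,24): crosses AB
  edge (10,24)–(2,22): clear
  edge (2,22)–(2,20): crosses AB
  → BLOCKED
Obstacle 2 [(0,1) (10,1) (8,7) (1,11)]:
  edge (0,1)–(10,1): clear
  edge (10,1)–(8,7): clear
  edge (8,7)–(1,11): clear
  edge (1,11)–(0,1): clear
  midpoint (9/2,19) outside
  → clear
Obstacle 3 [(13,10) (19,1) (24,11)]:
  edge (13,10)–(19,1): clear
  edge (19,1)–(24,11): clear
  edge (24,11)–(13,10): clear
  midpoint (9/2,19) outside
  → clear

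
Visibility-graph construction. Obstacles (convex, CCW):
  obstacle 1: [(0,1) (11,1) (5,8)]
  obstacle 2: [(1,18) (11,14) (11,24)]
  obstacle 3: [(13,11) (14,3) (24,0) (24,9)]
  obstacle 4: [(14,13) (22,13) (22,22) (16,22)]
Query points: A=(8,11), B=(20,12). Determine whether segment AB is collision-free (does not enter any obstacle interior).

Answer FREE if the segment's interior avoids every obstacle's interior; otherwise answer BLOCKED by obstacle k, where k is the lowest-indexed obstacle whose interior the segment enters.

FREE

Obstacle 1 [(0,1) (11,1) (5,8)]:
  edge (0,1)–(11,1): clear
  edge (11,1)–(5,8): clear
  edge (5,8)–(0,1): clear
  midpoint (14,23/2) outside
  → clear
Obstacle 2 [(1,18) (11,14) (11,24)]:
  edge (1,18)–(11,14): clear
  edge (11,14)–(11,24): clear
  edge (11,24)–(1,18): clear
  midpoint (14,23/2) outside
  → clear
Obstacle 3 [(13,11) (14,3) (24,0) (24,9)]:
  edge (13,11)–(14,3): clear
  edge (14,3)–(24,0): clear
  edge (24,0)–(24,9): clear
  edge (24,9)–(13,11): clear
  midpoint (14,23/2) outside
  → clear
Obstacle 4 [(14,13) (22,13) (22,22) (16,22)]:
  edge (14,13)–(22,13): clear
  edge (22,13)–(22,22): clear
  edge (22,22)–(16,22): clear
  edge (16,22)–(14,13): clear
  midpoint (14,23/2) outside
  → clear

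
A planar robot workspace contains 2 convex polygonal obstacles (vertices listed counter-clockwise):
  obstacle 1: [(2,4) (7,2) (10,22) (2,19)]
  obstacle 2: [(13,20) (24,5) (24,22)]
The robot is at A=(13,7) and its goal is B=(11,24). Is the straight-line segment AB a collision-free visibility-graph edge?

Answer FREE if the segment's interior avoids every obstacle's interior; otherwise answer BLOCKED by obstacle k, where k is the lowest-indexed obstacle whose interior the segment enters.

Obstacle 1 [(2,4) (7,2) (10,22) (2,19)]:
  edge (2,4)–(7,2): clear
  edge (7,2)–(10,22): clear
  edge (10,22)–(2,19): clear
  edge (2,19)–(2,4): clear
  midpoint (12,31/2) outside
  → clear
Obstacle 2 [(13,20) (24,5) (24,22)]:
  edge (13,20)–(24,5): clear
  edge (24,5)–(24,22): clear
  edge (24,22)–(13,20): clear
  midpoint (12,31/2) outside
  → clear

FREE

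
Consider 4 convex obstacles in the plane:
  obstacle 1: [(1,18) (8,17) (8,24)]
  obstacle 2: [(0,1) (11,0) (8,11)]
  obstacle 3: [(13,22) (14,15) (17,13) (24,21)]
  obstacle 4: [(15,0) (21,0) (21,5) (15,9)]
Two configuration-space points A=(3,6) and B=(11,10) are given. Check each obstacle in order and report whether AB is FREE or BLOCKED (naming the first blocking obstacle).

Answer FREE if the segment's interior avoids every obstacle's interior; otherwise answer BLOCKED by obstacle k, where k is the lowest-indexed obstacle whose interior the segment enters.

Obstacle 1 [(1,18) (8,17) (8,24)]:
  edge (1,18)–(8,17): clear
  edge (8,17)–(8,24): clear
  edge (8,24)–(1,18): clear
  midpoint (7,8) outside
  → clear
Obstacle 2 [(0,1) (11,0) (8,11)]:
  edge (0,1)–(11,0): clear
  edge (11,0)–(8,11): crosses AB
  edge (8,11)–(0,1): crosses AB
  → BLOCKED
Obstacle 3 [(13,22) (14,15) (17,13) (24,21)]:
  edge (13,22)–(14,15): clear
  edge (14,15)–(17,13): clear
  edge (17,13)–(24,21): clear
  edge (24,21)–(13,22): clear
  midpoint (7,8) outside
  → clear
Obstacle 4 [(15,0) (21,0) (21,5) (15,9)]:
  edge (15,0)–(21,0): clear
  edge (21,0)–(21,5): clear
  edge (21,5)–(15,9): clear
  edge (15,9)–(15,0): clear
  midpoint (7,8) outside
  → clear

BLOCKED by obstacle 2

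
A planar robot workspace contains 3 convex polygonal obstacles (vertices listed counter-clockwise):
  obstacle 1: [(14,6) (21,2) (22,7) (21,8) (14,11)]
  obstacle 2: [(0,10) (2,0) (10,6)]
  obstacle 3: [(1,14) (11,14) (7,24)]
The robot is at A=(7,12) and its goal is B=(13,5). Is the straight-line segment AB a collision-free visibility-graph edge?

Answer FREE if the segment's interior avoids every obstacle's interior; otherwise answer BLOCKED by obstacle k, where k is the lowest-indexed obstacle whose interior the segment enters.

FREE

Obstacle 1 [(14,6) (21,2) (22,7) (21,8) (14,11)]:
  edge (14,6)–(21,2): clear
  edge (21,2)–(22,7): clear
  edge (22,7)–(21,8): clear
  edge (21,8)–(14,11): clear
  edge (14,11)–(14,6): clear
  midpoint (10,17/2) outside
  → clear
Obstacle 2 [(0,10) (2,0) (10,6)]:
  edge (0,10)–(2,0): clear
  edge (2,0)–(10,6): clear
  edge (10,6)–(0,10): clear
  midpoint (10,17/2) outside
  → clear
Obstacle 3 [(1,14) (11,14) (7,24)]:
  edge (1,14)–(11,14): clear
  edge (11,14)–(7,24): clear
  edge (7,24)–(1,14): clear
  midpoint (10,17/2) outside
  → clear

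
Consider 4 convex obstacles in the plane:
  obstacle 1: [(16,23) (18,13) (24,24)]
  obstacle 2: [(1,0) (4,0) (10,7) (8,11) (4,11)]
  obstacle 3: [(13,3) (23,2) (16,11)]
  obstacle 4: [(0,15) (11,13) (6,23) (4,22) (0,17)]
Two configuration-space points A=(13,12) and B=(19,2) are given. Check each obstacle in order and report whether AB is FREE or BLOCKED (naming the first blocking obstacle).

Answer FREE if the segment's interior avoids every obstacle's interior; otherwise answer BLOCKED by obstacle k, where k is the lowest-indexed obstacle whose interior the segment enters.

Obstacle 1 [(16,23) (18,13) (24,24)]:
  edge (16,23)–(18,13): clear
  edge (18,13)–(24,24): clear
  edge (24,24)–(16,23): clear
  midpoint (16,7) outside
  → clear
Obstacle 2 [(1,0) (4,0) (10,7) (8,11) (4,11)]:
  edge (1,0)–(4,0): clear
  edge (4,0)–(10,7): clear
  edge (10,7)–(8,11): clear
  edge (8,11)–(4,11): clear
  edge (4,11)–(1,0): clear
  midpoint (16,7) outside
  → clear
Obstacle 3 [(13,3) (23,2) (16,11)]:
  edge (13,3)–(23,2): crosses AB
  edge (23,2)–(16,11): clear
  edge (16,11)–(13,3): crosses AB
  → BLOCKED
Obstacle 4 [(0,15) (11,13) (6,23) (4,22) (0,17)]:
  edge (0,15)–(11,13): clear
  edge (11,13)–(6,23): clear
  edge (6,23)–(4,22): clear
  edge (4,22)–(0,17): clear
  edge (0,17)–(0,15): clear
  midpoint (16,7) outside
  → clear

BLOCKED by obstacle 3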